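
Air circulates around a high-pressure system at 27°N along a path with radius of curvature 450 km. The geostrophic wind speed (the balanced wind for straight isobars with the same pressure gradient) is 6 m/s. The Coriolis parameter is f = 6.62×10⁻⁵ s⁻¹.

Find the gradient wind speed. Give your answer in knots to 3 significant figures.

Around a high, pressure-gradient force acts outward with centrifugal, so Coriolis balances both:
fV = (1/ρ)|∂P/∂n| + V²/R  →  V² − fR·V + fR·V_g = 0
With fR = 6.62×10⁻⁵ × 450×10³ m = 29.8 m/s:
V = [fR − √((fR)² − 4 fR V_g)]/2 = [29.8 − √(29.8² − 4×29.8×6)]/2 = 8.33 m/s
Supergeostrophic (V > V_g = 6 m/s), as expected around a high.
Converting: 8.33 m/s × 1.944 = 16.2 knots

16.2 knots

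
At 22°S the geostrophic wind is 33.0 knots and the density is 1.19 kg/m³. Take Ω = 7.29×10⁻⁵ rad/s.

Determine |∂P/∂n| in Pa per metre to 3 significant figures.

1.10×10⁻³ Pa/m

Coriolis parameter at 22°S:
f = 2Ω sin φ = 2 × 7.29×10⁻⁵ × sin 22° = 5.46×10⁻⁵ s⁻¹
Wind speed in SI: 33.0 knots = 17.0 m/s
Geostrophic balance rearranged: |∂P/∂n| = f ρ V_g
|∂P/∂n| = 5.46×10⁻⁵ × 1.19 × 17.0 = 1.10×10⁻³ Pa/m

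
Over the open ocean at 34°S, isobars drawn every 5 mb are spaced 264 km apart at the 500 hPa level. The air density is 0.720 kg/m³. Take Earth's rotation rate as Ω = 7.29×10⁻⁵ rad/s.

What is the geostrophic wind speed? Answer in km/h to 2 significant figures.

120 km/h

Coriolis parameter at 34°S:
f = 2Ω sin φ = 2 × 7.29×10⁻⁵ × sin 34° = 8.15×10⁻⁵ s⁻¹
Pressure gradient: |∂P/∂n| = 500 Pa / 264000 m = 1.89×10⁻³ Pa/m
Geostrophic balance (pressure-gradient force = Coriolis force):
V_g = (1/(fρ)) |∂P/∂n| = 1.89×10⁻³ / (8.15×10⁻⁵ × 0.720) = 32.3 m/s
Converting: 32.3 m/s × 3.6 = 120 km/h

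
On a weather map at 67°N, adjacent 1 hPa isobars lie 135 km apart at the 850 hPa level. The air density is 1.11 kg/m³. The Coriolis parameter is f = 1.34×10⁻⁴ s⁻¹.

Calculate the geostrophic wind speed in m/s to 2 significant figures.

Pressure gradient: |∂P/∂n| = 100 Pa / 135000 m = 7.41×10⁻⁴ Pa/m
Geostrophic balance (pressure-gradient force = Coriolis force):
V_g = (1/(fρ)) |∂P/∂n| = 7.41×10⁻⁴ / (1.34×10⁻⁴ × 1.11) = 4.98 m/s

5.0 m/s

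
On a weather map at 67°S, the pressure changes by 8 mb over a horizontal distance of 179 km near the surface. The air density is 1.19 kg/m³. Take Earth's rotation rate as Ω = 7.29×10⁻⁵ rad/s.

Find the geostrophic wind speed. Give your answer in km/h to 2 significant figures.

Coriolis parameter at 67°S:
f = 2Ω sin φ = 2 × 7.29×10⁻⁵ × sin 67° = 1.34×10⁻⁴ s⁻¹
Pressure gradient: |∂P/∂n| = 800 Pa / 179000 m = 4.47×10⁻³ Pa/m
Geostrophic balance (pressure-gradient force = Coriolis force):
V_g = (1/(fρ)) |∂P/∂n| = 4.47×10⁻³ / (1.34×10⁻⁴ × 1.19) = 28.0 m/s
Converting: 28.0 m/s × 3.6 = 100 km/h

100 km/h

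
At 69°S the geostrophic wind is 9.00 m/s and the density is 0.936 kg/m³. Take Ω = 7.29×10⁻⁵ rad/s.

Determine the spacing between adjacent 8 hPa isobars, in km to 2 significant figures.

700 km

Coriolis parameter at 69°S:
f = 2Ω sin φ = 2 × 7.29×10⁻⁵ × sin 69° = 1.36×10⁻⁴ s⁻¹
Geostrophic balance rearranged: |∂P/∂n| = f ρ V_g
|∂P/∂n| = 1.36×10⁻⁴ × 0.936 × 9.00 = 1.15×10⁻³ Pa/m
Isobar spacing: Δn = ΔP/|∂P/∂n| = 800 Pa / 1.15×10⁻³ Pa/m = 697690 m ≈ 700 km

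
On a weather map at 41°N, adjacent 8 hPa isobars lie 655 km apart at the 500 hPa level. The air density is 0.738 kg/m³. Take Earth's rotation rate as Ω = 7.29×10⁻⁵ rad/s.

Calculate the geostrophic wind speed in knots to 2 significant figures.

Coriolis parameter at 41°N:
f = 2Ω sin φ = 2 × 7.29×10⁻⁵ × sin 41° = 9.57×10⁻⁵ s⁻¹
Pressure gradient: |∂P/∂n| = 800 Pa / 655000 m = 1.22×10⁻³ Pa/m
Geostrophic balance (pressure-gradient force = Coriolis force):
V_g = (1/(fρ)) |∂P/∂n| = 1.22×10⁻³ / (9.57×10⁻⁵ × 0.738) = 17.3 m/s
Converting: 17.3 m/s × 1.944 = 34 knots

34 knots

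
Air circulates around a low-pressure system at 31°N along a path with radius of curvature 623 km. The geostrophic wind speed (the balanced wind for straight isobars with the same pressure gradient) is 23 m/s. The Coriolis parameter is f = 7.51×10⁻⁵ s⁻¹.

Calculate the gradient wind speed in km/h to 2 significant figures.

Around a low, centrifugal force acts outward with Coriolis, so pressure-gradient force balances both:
(1/ρ)|∂P/∂n| = fV + V²/R  →  V² + fR·V − fR·V_g = 0
With fR = 7.51×10⁻⁵ × 623×10³ m = 46.8 m/s:
V = [−fR + √((fR)² + 4 fR V_g)]/2 = [−46.8 + √(46.8² + 4×46.8×23)]/2 = 16.9 m/s
Subgeostrophic (V < V_g = 23 m/s), as expected around a low.
Converting: 16.9 m/s × 3.6 = 61 km/h

61 km/h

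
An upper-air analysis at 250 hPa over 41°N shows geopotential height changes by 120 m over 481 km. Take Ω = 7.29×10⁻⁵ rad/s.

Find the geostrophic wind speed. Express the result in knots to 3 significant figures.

49.7 knots

Coriolis parameter at 41°N:
f = 2Ω sin φ = 2 × 7.29×10⁻⁵ × sin 41° = 9.57×10⁻⁵ s⁻¹
Height gradient: |∂Z/∂n| = 120 m / 481000 m = 2.49×10⁻⁴
On a pressure surface, geostrophic balance gives V_g = (g/f)|∂Z/∂n|:
V_g = 9.81 × 2.49×10⁻⁴ / 9.57×10⁻⁵ = 25.6 m/s
Converting: 25.6 m/s × 1.944 = 49.7 knots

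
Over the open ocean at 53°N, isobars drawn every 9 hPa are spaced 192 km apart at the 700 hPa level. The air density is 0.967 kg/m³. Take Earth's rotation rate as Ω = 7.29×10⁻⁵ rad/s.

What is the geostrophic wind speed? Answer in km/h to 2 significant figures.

150 km/h

Coriolis parameter at 53°N:
f = 2Ω sin φ = 2 × 7.29×10⁻⁵ × sin 53° = 1.16×10⁻⁴ s⁻¹
Pressure gradient: |∂P/∂n| = 900 Pa / 192000 m = 4.69×10⁻³ Pa/m
Geostrophic balance (pressure-gradient force = Coriolis force):
V_g = (1/(fρ)) |∂P/∂n| = 4.69×10⁻³ / (1.16×10⁻⁴ × 0.967) = 41.6 m/s
Converting: 41.6 m/s × 3.6 = 150 km/h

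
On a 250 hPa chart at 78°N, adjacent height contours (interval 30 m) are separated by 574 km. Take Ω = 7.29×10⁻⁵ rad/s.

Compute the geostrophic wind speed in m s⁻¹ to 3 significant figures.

Coriolis parameter at 78°N:
f = 2Ω sin φ = 2 × 7.29×10⁻⁵ × sin 78° = 1.43×10⁻⁴ s⁻¹
Height gradient: |∂Z/∂n| = 30 m / 574000 m = 5.23×10⁻⁵
On a pressure surface, geostrophic balance gives V_g = (g/f)|∂Z/∂n|:
V_g = 9.81 × 5.23×10⁻⁵ / 1.43×10⁻⁴ = 3.60 m/s

3.60 m s⁻¹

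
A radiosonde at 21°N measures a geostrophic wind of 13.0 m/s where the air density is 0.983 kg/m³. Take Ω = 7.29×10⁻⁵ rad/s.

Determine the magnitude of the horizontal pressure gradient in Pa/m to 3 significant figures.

6.68×10⁻⁴ Pa/m

Coriolis parameter at 21°N:
f = 2Ω sin φ = 2 × 7.29×10⁻⁵ × sin 21° = 5.23×10⁻⁵ s⁻¹
Geostrophic balance rearranged: |∂P/∂n| = f ρ V_g
|∂P/∂n| = 5.23×10⁻⁵ × 0.983 × 13.0 = 6.68×10⁻⁴ Pa/m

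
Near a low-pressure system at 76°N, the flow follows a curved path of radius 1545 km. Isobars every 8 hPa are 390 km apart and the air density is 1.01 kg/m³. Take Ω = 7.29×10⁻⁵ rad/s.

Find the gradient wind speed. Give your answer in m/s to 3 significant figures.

Coriolis parameter at 76°N:
f = 2Ω sin φ = 2 × 7.29×10⁻⁵ × sin 76° = 1.41×10⁻⁴ s⁻¹
Pressure gradient: |∂P/∂n| = 800 Pa / 390000 m = 2.05×10⁻³ Pa/m
Geostrophic speed: V_g = |∂P/∂n|/(fρ) = 2.05×10⁻³/(1.41×10⁻⁴ × 1.01) = 14.4 m/s
Around a low, centrifugal force acts outward with Coriolis, so pressure-gradient force balances both:
(1/ρ)|∂P/∂n| = fV + V²/R  →  V² + fR·V − fR·V_g = 0
With fR = 1.41×10⁻⁴ × 1545×10³ m = 219 m/s:
V = [−fR + √((fR)² + 4 fR V_g)]/2 = [−219 + √(219² + 4×219×14.4)]/2 = 13.5 m/s
Subgeostrophic (V < V_g = 14.4 m/s), as expected around a low.

13.5 m/s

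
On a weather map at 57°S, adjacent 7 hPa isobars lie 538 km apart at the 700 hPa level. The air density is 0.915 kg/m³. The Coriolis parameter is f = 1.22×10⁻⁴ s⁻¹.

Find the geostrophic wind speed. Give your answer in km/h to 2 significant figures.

Pressure gradient: |∂P/∂n| = 700 Pa / 538000 m = 1.30×10⁻³ Pa/m
Geostrophic balance (pressure-gradient force = Coriolis force):
V_g = (1/(fρ)) |∂P/∂n| = 1.30×10⁻³ / (1.22×10⁻⁴ × 0.915) = 11.7 m/s
Converting: 11.7 m/s × 3.6 = 42 km/h

42 km/h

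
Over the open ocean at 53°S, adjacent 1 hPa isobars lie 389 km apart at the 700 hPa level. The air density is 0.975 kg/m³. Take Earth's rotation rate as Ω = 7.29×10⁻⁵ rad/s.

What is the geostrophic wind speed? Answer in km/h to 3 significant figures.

8.15 km/h

Coriolis parameter at 53°S:
f = 2Ω sin φ = 2 × 7.29×10⁻⁵ × sin 53° = 1.16×10⁻⁴ s⁻¹
Pressure gradient: |∂P/∂n| = 100 Pa / 389000 m = 2.57×10⁻⁴ Pa/m
Geostrophic balance (pressure-gradient force = Coriolis force):
V_g = (1/(fρ)) |∂P/∂n| = 2.57×10⁻⁴ / (1.16×10⁻⁴ × 0.975) = 2.26 m/s
Converting: 2.26 m/s × 3.6 = 8.15 km/h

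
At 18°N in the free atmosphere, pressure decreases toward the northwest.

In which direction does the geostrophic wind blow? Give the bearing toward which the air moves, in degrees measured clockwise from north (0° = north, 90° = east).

045°

The pressure-gradient force points toward the northwest (bearing 315°).
Geostrophic balance: in the Northern Hemisphere the Coriolis force deflects motion to the right, so the geostrophic wind blows 90° to the right of the pressure-gradient force (low pressure on the left).
Rotating 315° by 90° clockwise gives 045° — the wind blows toward the northeast.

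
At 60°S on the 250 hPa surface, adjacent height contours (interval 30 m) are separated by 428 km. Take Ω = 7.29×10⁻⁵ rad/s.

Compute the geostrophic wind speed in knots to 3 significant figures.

10.6 knots

Coriolis parameter at 60°S:
f = 2Ω sin φ = 2 × 7.29×10⁻⁵ × sin 60° = 1.26×10⁻⁴ s⁻¹
Height gradient: |∂Z/∂n| = 30 m / 428000 m = 7.01×10⁻⁵
On a pressure surface, geostrophic balance gives V_g = (g/f)|∂Z/∂n|:
V_g = 9.81 × 7.01×10⁻⁵ / 1.26×10⁻⁴ = 5.45 m/s
Converting: 5.45 m/s × 1.944 = 10.6 knots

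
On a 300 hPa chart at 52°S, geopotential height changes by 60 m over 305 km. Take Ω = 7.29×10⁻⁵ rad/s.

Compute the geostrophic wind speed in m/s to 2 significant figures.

Coriolis parameter at 52°S:
f = 2Ω sin φ = 2 × 7.29×10⁻⁵ × sin 52° = 1.15×10⁻⁴ s⁻¹
Height gradient: |∂Z/∂n| = 60 m / 305000 m = 1.97×10⁻⁴
On a pressure surface, geostrophic balance gives V_g = (g/f)|∂Z/∂n|:
V_g = 9.81 × 1.97×10⁻⁴ / 1.15×10⁻⁴ = 16.8 m/s

17 m/s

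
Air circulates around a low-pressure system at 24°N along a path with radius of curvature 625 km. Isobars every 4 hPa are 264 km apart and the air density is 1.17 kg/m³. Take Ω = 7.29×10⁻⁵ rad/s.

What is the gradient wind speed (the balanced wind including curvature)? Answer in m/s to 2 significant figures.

15 m/s

Coriolis parameter at 24°N:
f = 2Ω sin φ = 2 × 7.29×10⁻⁵ × sin 24° = 5.93×10⁻⁵ s⁻¹
Pressure gradient: |∂P/∂n| = 400 Pa / 264000 m = 1.52×10⁻³ Pa/m
Geostrophic speed: V_g = |∂P/∂n|/(fρ) = 1.52×10⁻³/(5.93×10⁻⁵ × 1.17) = 21.8 m/s
Around a low, centrifugal force acts outward with Coriolis, so pressure-gradient force balances both:
(1/ρ)|∂P/∂n| = fV + V²/R  →  V² + fR·V − fR·V_g = 0
With fR = 5.93×10⁻⁵ × 625×10³ m = 37.1 m/s:
V = [−fR + √((fR)² + 4 fR V_g)]/2 = [−37.1 + √(37.1² + 4×37.1×21.8)]/2 = 15.4 m/s
Subgeostrophic (V < V_g = 21.8 m/s), as expected around a low.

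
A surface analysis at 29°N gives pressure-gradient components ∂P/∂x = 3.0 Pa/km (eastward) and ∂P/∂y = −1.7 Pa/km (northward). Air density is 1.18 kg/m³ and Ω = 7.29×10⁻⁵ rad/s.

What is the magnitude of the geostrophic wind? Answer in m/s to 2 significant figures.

Coriolis parameter at 29°N:
f = 2Ω sin φ = 2 × 7.29×10⁻⁵ × sin 29° = 7.07×10⁻⁵ s⁻¹
Component geostrophic relations (x east, y north):
u_g = −(1/(fρ)) ∂P/∂y,  v_g = (1/(fρ)) ∂P/∂x
u_g = −(−1.7×10⁻³)/(7.07×10⁻⁵ × 1.18) = 20.4 m/s;  v_g = (3.0×10⁻³)/(7.07×10⁻⁵ × 1.18) = 36.0 m/s
|V_g| = √(u_g² + v_g²) = 41.3 m/s

41 m/s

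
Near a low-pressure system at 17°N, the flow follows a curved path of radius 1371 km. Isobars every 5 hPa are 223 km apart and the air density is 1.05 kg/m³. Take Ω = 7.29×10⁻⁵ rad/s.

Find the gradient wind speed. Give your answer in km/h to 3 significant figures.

Coriolis parameter at 17°N:
f = 2Ω sin φ = 2 × 7.29×10⁻⁵ × sin 17° = 4.26×10⁻⁵ s⁻¹
Pressure gradient: |∂P/∂n| = 500 Pa / 223000 m = 2.24×10⁻³ Pa/m
Geostrophic speed: V_g = |∂P/∂n|/(fρ) = 2.24×10⁻³/(4.26×10⁻⁵ × 1.05) = 50.1 m/s
Around a low, centrifugal force acts outward with Coriolis, so pressure-gradient force balances both:
(1/ρ)|∂P/∂n| = fV + V²/R  →  V² + fR·V − fR·V_g = 0
With fR = 4.26×10⁻⁵ × 1371×10³ m = 58.4 m/s:
V = [−fR + √((fR)² + 4 fR V_g)]/2 = [−58.4 + √(58.4² + 4×58.4×50.1)]/2 = 32.3 m/s
Subgeostrophic (V < V_g = 50.1 m/s), as expected around a low.
Converting: 32.3 m/s × 3.6 = 116 km/h

116 km/h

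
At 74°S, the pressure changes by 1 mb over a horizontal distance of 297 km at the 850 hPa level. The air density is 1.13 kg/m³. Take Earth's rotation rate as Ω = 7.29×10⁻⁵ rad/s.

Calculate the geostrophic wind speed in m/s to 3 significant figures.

2.13 m/s

Coriolis parameter at 74°S:
f = 2Ω sin φ = 2 × 7.29×10⁻⁵ × sin 74° = 1.40×10⁻⁴ s⁻¹
Pressure gradient: |∂P/∂n| = 100 Pa / 297000 m = 3.37×10⁻⁴ Pa/m
Geostrophic balance (pressure-gradient force = Coriolis force):
V_g = (1/(fρ)) |∂P/∂n| = 3.37×10⁻⁴ / (1.40×10⁻⁴ × 1.13) = 2.13 m/s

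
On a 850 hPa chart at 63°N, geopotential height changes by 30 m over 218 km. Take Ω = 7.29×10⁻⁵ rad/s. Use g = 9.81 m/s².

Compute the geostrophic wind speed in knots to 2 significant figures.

Coriolis parameter at 63°N:
f = 2Ω sin φ = 2 × 7.29×10⁻⁵ × sin 63° = 1.30×10⁻⁴ s⁻¹
Height gradient: |∂Z/∂n| = 30 m / 218000 m = 1.38×10⁻⁴
On a pressure surface, geostrophic balance gives V_g = (g/f)|∂Z/∂n|:
V_g = 9.81 × 1.38×10⁻⁴ / 1.30×10⁻⁴ = 10.4 m/s
Converting: 10.4 m/s × 1.944 = 20 knots

20 knots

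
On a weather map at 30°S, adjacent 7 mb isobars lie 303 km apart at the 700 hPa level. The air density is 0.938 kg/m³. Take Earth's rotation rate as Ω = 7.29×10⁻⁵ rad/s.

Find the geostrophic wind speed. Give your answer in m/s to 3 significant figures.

33.8 m/s

Coriolis parameter at 30°S:
f = 2Ω sin φ = 2 × 7.29×10⁻⁵ × sin 30° = 7.29×10⁻⁵ s⁻¹
Pressure gradient: |∂P/∂n| = 700 Pa / 303000 m = 2.31×10⁻³ Pa/m
Geostrophic balance (pressure-gradient force = Coriolis force):
V_g = (1/(fρ)) |∂P/∂n| = 2.31×10⁻³ / (7.29×10⁻⁵ × 0.938) = 33.8 m/s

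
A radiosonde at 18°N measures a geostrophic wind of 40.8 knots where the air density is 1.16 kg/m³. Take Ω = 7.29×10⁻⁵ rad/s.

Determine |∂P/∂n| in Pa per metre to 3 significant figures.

Coriolis parameter at 18°N:
f = 2Ω sin φ = 2 × 7.29×10⁻⁵ × sin 18° = 4.51×10⁻⁵ s⁻¹
Wind speed in SI: 40.8 knots = 21.0 m/s
Geostrophic balance rearranged: |∂P/∂n| = f ρ V_g
|∂P/∂n| = 4.51×10⁻⁵ × 1.16 × 21.0 = 1.10×10⁻³ Pa/m

1.10×10⁻³ Pa/m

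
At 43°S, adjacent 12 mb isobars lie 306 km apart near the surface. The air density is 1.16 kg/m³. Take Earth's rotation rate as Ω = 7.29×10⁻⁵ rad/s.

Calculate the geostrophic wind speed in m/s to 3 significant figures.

Coriolis parameter at 43°S:
f = 2Ω sin φ = 2 × 7.29×10⁻⁵ × sin 43° = 9.94×10⁻⁵ s⁻¹
Pressure gradient: |∂P/∂n| = 1200 Pa / 306000 m = 3.92×10⁻³ Pa/m
Geostrophic balance (pressure-gradient force = Coriolis force):
V_g = (1/(fρ)) |∂P/∂n| = 3.92×10⁻³ / (9.94×10⁻⁵ × 1.16) = 34.0 m/s

34.0 m/s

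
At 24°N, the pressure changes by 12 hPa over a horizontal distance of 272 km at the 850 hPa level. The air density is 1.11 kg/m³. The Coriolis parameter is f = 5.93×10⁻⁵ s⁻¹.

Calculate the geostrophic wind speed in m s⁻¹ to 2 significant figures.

67 m s⁻¹

Pressure gradient: |∂P/∂n| = 1200 Pa / 272000 m = 4.41×10⁻³ Pa/m
Geostrophic balance (pressure-gradient force = Coriolis force):
V_g = (1/(fρ)) |∂P/∂n| = 4.41×10⁻³ / (5.93×10⁻⁵ × 1.11) = 67.0 m/s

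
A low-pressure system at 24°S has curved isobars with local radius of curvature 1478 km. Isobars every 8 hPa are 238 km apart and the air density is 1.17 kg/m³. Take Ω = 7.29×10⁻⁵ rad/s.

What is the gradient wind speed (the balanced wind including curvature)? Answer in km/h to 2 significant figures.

120 km/h

Coriolis parameter at 24°S:
f = 2Ω sin φ = 2 × 7.29×10⁻⁵ × sin 24° = 5.93×10⁻⁵ s⁻¹
Pressure gradient: |∂P/∂n| = 800 Pa / 238000 m = 3.36×10⁻³ Pa/m
Geostrophic speed: V_g = |∂P/∂n|/(fρ) = 3.36×10⁻³/(5.93×10⁻⁵ × 1.17) = 48.4 m/s
Around a low, centrifugal force acts outward with Coriolis, so pressure-gradient force balances both:
(1/ρ)|∂P/∂n| = fV + V²/R  →  V² + fR·V − fR·V_g = 0
With fR = 5.93×10⁻⁵ × 1478×10³ m = 87.6 m/s:
V = [−fR + √((fR)² + 4 fR V_g)]/2 = [−87.6 + √(87.6² + 4×87.6×48.4)]/2 = 34.7 m/s
Subgeostrophic (V < V_g = 48.4 m/s), as expected around a low.
Converting: 34.7 m/s × 3.6 = 120 km/h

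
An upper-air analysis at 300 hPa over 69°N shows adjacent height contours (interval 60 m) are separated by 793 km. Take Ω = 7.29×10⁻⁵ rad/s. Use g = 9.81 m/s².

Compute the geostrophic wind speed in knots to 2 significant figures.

Coriolis parameter at 69°N:
f = 2Ω sin φ = 2 × 7.29×10⁻⁵ × sin 69° = 1.36×10⁻⁴ s⁻¹
Height gradient: |∂Z/∂n| = 60 m / 793000 m = 7.57×10⁻⁵
On a pressure surface, geostrophic balance gives V_g = (g/f)|∂Z/∂n|:
V_g = 9.81 × 7.57×10⁻⁵ / 1.36×10⁻⁴ = 5.45 m/s
Converting: 5.45 m/s × 1.944 = 11 knots

11 knots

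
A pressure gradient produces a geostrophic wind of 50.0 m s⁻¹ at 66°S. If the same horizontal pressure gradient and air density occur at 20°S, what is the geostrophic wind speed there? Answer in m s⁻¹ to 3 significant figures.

134 m s⁻¹

With the same pressure gradient and density, V_g ∝ 1/f ∝ 1/sin φ.
V₂ = V₁ · sin φ₁ / sin φ₂ = 50.0 × sin 66° / sin 20°
V₂ = 50.0 × 0.9135/0.3420 = 134 m s⁻¹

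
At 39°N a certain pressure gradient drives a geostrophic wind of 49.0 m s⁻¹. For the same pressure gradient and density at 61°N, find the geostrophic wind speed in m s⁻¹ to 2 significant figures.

35 m s⁻¹

With the same pressure gradient and density, V_g ∝ 1/f ∝ 1/sin φ.
V₂ = V₁ · sin φ₁ / sin φ₂ = 49.0 × sin 39° / sin 61°
V₂ = 49.0 × 0.6293/0.8746 = 35 m s⁻¹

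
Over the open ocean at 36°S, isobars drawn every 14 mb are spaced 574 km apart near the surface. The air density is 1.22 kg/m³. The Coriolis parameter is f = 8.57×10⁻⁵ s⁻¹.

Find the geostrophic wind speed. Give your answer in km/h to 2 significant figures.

Pressure gradient: |∂P/∂n| = 1400 Pa / 574000 m = 2.44×10⁻³ Pa/m
Geostrophic balance (pressure-gradient force = Coriolis force):
V_g = (1/(fρ)) |∂P/∂n| = 2.44×10⁻³ / (8.57×10⁻⁵ × 1.22) = 23.3 m/s
Converting: 23.3 m/s × 3.6 = 84 km/h

84 km/h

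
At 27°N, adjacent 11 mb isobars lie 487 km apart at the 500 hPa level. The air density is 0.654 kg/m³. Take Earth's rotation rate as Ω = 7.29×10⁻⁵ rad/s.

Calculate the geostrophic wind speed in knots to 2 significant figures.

100 knots

Coriolis parameter at 27°N:
f = 2Ω sin φ = 2 × 7.29×10⁻⁵ × sin 27° = 6.62×10⁻⁵ s⁻¹
Pressure gradient: |∂P/∂n| = 1100 Pa / 487000 m = 2.26×10⁻³ Pa/m
Geostrophic balance (pressure-gradient force = Coriolis force):
V_g = (1/(fρ)) |∂P/∂n| = 2.26×10⁻³ / (6.62×10⁻⁵ × 0.654) = 52.2 m/s
Converting: 52.2 m/s × 1.944 = 100 knots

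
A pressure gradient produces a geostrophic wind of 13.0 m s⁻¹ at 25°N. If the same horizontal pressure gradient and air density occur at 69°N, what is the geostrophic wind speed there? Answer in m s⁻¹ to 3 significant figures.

5.88 m s⁻¹

With the same pressure gradient and density, V_g ∝ 1/f ∝ 1/sin φ.
V₂ = V₁ · sin φ₁ / sin φ₂ = 13.0 × sin 25° / sin 69°
V₂ = 13.0 × 0.4226/0.9336 = 5.88 m s⁻¹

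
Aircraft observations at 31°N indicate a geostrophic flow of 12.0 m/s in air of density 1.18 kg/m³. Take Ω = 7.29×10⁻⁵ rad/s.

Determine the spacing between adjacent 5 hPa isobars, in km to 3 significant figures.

Coriolis parameter at 31°N:
f = 2Ω sin φ = 2 × 7.29×10⁻⁵ × sin 31° = 7.51×10⁻⁵ s⁻¹
Geostrophic balance rearranged: |∂P/∂n| = f ρ V_g
|∂P/∂n| = 7.51×10⁻⁵ × 1.18 × 12.0 = 1.06×10⁻³ Pa/m
Isobar spacing: Δn = ΔP/|∂P/∂n| = 500 Pa / 1.06×10⁻³ Pa/m = 470230 m ≈ 470 km

470 km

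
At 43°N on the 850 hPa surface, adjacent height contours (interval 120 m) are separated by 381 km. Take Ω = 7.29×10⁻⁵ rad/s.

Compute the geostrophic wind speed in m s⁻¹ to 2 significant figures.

Coriolis parameter at 43°N:
f = 2Ω sin φ = 2 × 7.29×10⁻⁵ × sin 43° = 9.94×10⁻⁵ s⁻¹
Height gradient: |∂Z/∂n| = 120 m / 381000 m = 3.15×10⁻⁴
On a pressure surface, geostrophic balance gives V_g = (g/f)|∂Z/∂n|:
V_g = 9.81 × 3.15×10⁻⁴ / 9.94×10⁻⁵ = 31.1 m/s

31 m s⁻¹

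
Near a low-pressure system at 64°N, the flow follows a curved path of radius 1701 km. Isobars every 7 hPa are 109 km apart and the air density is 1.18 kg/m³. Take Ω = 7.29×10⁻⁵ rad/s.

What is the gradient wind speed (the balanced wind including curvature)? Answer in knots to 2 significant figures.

Coriolis parameter at 64°N:
f = 2Ω sin φ = 2 × 7.29×10⁻⁵ × sin 64° = 1.31×10⁻⁴ s⁻¹
Pressure gradient: |∂P/∂n| = 700 Pa / 109000 m = 6.42×10⁻³ Pa/m
Geostrophic speed: V_g = |∂P/∂n|/(fρ) = 6.42×10⁻³/(1.31×10⁻⁴ × 1.18) = 41.5 m/s
Around a low, centrifugal force acts outward with Coriolis, so pressure-gradient force balances both:
(1/ρ)|∂P/∂n| = fV + V²/R  →  V² + fR·V − fR·V_g = 0
With fR = 1.31×10⁻⁴ × 1701×10³ m = 223 m/s:
V = [−fR + √((fR)² + 4 fR V_g)]/2 = [−223 + √(223² + 4×223×41.5)]/2 = 35.8 m/s
Subgeostrophic (V < V_g = 41.5 m/s), as expected around a low.
Converting: 35.8 m/s × 1.944 = 70 knots

70 knots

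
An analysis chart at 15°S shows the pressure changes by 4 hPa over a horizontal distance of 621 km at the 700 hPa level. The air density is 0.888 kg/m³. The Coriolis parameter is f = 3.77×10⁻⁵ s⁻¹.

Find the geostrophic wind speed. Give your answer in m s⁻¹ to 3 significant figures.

19.2 m s⁻¹

Pressure gradient: |∂P/∂n| = 400 Pa / 621000 m = 6.44×10⁻⁴ Pa/m
Geostrophic balance (pressure-gradient force = Coriolis force):
V_g = (1/(fρ)) |∂P/∂n| = 6.44×10⁻⁴ / (3.77×10⁻⁵ × 0.888) = 19.2 m/s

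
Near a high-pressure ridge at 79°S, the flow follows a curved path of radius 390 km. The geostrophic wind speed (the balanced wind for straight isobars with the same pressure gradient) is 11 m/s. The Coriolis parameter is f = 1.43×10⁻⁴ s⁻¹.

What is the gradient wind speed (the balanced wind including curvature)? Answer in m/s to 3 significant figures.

15.1 m/s

Around a high, pressure-gradient force acts outward with centrifugal, so Coriolis balances both:
fV = (1/ρ)|∂P/∂n| + V²/R  →  V² − fR·V + fR·V_g = 0
With fR = 1.43×10⁻⁴ × 390×10³ m = 55.8 m/s:
V = [fR − √((fR)² − 4 fR V_g)]/2 = [55.8 − √(55.8² − 4×55.8×11)]/2 = 15.1 m/s
Supergeostrophic (V > V_g = 11 m/s), as expected around a high.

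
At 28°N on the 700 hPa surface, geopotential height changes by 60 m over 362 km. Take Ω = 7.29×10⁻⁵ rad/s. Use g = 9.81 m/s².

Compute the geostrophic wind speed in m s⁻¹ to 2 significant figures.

Coriolis parameter at 28°N:
f = 2Ω sin φ = 2 × 7.29×10⁻⁵ × sin 28° = 6.84×10⁻⁵ s⁻¹
Height gradient: |∂Z/∂n| = 60 m / 362000 m = 1.66×10⁻⁴
On a pressure surface, geostrophic balance gives V_g = (g/f)|∂Z/∂n|:
V_g = 9.81 × 1.66×10⁻⁴ / 6.84×10⁻⁵ = 23.8 m/s

24 m s⁻¹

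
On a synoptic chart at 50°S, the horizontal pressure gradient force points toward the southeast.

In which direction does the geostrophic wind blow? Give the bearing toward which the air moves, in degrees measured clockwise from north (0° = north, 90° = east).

045°

The pressure-gradient force points toward the southeast (bearing 135°).
Geostrophic balance: in the Southern Hemisphere the Coriolis force deflects motion to the left, so the geostrophic wind blows 90° to the left of the pressure-gradient force (low pressure on the right).
Rotating 135° by 90° counterclockwise gives 045° — the wind blows toward the northeast.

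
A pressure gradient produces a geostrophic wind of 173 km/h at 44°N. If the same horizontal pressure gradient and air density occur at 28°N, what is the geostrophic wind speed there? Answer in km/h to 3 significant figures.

256 km/h

With the same pressure gradient and density, V_g ∝ 1/f ∝ 1/sin φ.
V₂ = V₁ · sin φ₁ / sin φ₂ = 173 × sin 44° / sin 28°
V₂ = 173 × 0.6947/0.4695 = 256 km/h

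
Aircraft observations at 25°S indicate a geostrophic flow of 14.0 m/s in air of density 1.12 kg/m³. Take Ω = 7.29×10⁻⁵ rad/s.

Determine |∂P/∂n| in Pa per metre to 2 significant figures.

Coriolis parameter at 25°S:
f = 2Ω sin φ = 2 × 7.29×10⁻⁵ × sin 25° = 6.16×10⁻⁵ s⁻¹
Geostrophic balance rearranged: |∂P/∂n| = f ρ V_g
|∂P/∂n| = 6.16×10⁻⁵ × 1.12 × 14.0 = 9.66×10⁻⁴ Pa/m

9.7×10⁻⁴ Pa/m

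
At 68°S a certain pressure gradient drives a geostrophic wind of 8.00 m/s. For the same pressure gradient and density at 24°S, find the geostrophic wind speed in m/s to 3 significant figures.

With the same pressure gradient and density, V_g ∝ 1/f ∝ 1/sin φ.
V₂ = V₁ · sin φ₁ / sin φ₂ = 8.00 × sin 68° / sin 24°
V₂ = 8.00 × 0.9272/0.4067 = 18.2 m/s

18.2 m/s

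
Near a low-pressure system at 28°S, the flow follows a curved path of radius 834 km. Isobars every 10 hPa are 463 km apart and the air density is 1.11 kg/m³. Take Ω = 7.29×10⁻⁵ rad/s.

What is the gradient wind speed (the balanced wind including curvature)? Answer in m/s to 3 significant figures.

Coriolis parameter at 28°S:
f = 2Ω sin φ = 2 × 7.29×10⁻⁵ × sin 28° = 6.84×10⁻⁵ s⁻¹
Pressure gradient: |∂P/∂n| = 1000 Pa / 463000 m = 2.16×10⁻³ Pa/m
Geostrophic speed: V_g = |∂P/∂n|/(fρ) = 2.16×10⁻³/(6.84×10⁻⁵ × 1.11) = 28.4 m/s
Around a low, centrifugal force acts outward with Coriolis, so pressure-gradient force balances both:
(1/ρ)|∂P/∂n| = fV + V²/R  →  V² + fR·V − fR·V_g = 0
With fR = 6.84×10⁻⁵ × 834×10³ m = 57.1 m/s:
V = [−fR + √((fR)² + 4 fR V_g)]/2 = [−57.1 + √(57.1² + 4×57.1×28.4)]/2 = 20.8 m/s
Subgeostrophic (V < V_g = 28.4 m/s), as expected around a low.

20.8 m/s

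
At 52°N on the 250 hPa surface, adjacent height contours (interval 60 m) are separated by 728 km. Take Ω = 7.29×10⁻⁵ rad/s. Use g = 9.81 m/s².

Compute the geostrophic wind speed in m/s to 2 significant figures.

7.0 m/s

Coriolis parameter at 52°N:
f = 2Ω sin φ = 2 × 7.29×10⁻⁵ × sin 52° = 1.15×10⁻⁴ s⁻¹
Height gradient: |∂Z/∂n| = 60 m / 728000 m = 8.24×10⁻⁵
On a pressure surface, geostrophic balance gives V_g = (g/f)|∂Z/∂n|:
V_g = 9.81 × 8.24×10⁻⁵ / 1.15×10⁻⁴ = 7.04 m/s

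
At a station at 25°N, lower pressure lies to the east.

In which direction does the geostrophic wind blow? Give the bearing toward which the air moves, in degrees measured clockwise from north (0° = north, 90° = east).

The pressure-gradient force points toward the east (bearing 090°).
Geostrophic balance: in the Northern Hemisphere the Coriolis force deflects motion to the right, so the geostrophic wind blows 90° to the right of the pressure-gradient force (low pressure on the left).
Rotating 090° by 90° clockwise gives 180° — the wind blows toward the south.

180°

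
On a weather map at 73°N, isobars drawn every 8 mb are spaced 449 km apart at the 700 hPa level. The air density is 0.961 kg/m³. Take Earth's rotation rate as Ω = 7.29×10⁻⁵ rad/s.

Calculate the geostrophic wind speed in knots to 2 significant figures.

26 knots

Coriolis parameter at 73°N:
f = 2Ω sin φ = 2 × 7.29×10⁻⁵ × sin 73° = 1.39×10⁻⁴ s⁻¹
Pressure gradient: |∂P/∂n| = 800 Pa / 449000 m = 1.78×10⁻³ Pa/m
Geostrophic balance (pressure-gradient force = Coriolis force):
V_g = (1/(fρ)) |∂P/∂n| = 1.78×10⁻³ / (1.39×10⁻⁴ × 0.961) = 13.3 m/s
Converting: 13.3 m/s × 1.944 = 26 knots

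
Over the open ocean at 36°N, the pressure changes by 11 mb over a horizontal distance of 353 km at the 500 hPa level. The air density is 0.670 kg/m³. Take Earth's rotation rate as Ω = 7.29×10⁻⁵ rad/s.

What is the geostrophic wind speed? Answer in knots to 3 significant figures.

Coriolis parameter at 36°N:
f = 2Ω sin φ = 2 × 7.29×10⁻⁵ × sin 36° = 8.57×10⁻⁵ s⁻¹
Pressure gradient: |∂P/∂n| = 1100 Pa / 353000 m = 3.12×10⁻³ Pa/m
Geostrophic balance (pressure-gradient force = Coriolis force):
V_g = (1/(fρ)) |∂P/∂n| = 3.12×10⁻³ / (8.57×10⁻⁵ × 0.670) = 54.3 m/s
Converting: 54.3 m/s × 1.944 = 105 knots

105 knots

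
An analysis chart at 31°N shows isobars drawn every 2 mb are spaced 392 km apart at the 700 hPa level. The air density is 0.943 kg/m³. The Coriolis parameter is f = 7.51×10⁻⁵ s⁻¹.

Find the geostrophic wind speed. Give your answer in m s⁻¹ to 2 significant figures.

Pressure gradient: |∂P/∂n| = 200 Pa / 392000 m = 5.10×10⁻⁴ Pa/m
Geostrophic balance (pressure-gradient force = Coriolis force):
V_g = (1/(fρ)) |∂P/∂n| = 5.10×10⁻⁴ / (7.51×10⁻⁵ × 0.943) = 7.20 m/s

7.2 m s⁻¹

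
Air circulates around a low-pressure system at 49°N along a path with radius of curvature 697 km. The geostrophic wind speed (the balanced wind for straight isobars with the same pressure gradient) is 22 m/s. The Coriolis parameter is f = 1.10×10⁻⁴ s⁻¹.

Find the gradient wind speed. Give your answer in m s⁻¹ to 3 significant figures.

17.8 m s⁻¹

Around a low, centrifugal force acts outward with Coriolis, so pressure-gradient force balances both:
(1/ρ)|∂P/∂n| = fV + V²/R  →  V² + fR·V − fR·V_g = 0
With fR = 1.10×10⁻⁴ × 697×10³ m = 76.7 m/s:
V = [−fR + √((fR)² + 4 fR V_g)]/2 = [−76.7 + √(76.7² + 4×76.7×22)]/2 = 17.8 m/s
Subgeostrophic (V < V_g = 22 m/s), as expected around a low.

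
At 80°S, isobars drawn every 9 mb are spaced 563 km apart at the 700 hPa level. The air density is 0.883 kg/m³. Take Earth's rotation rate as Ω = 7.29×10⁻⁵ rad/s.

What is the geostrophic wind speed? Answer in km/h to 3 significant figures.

Coriolis parameter at 80°S:
f = 2Ω sin φ = 2 × 7.29×10⁻⁵ × sin 80° = 1.44×10⁻⁴ s⁻¹
Pressure gradient: |∂P/∂n| = 900 Pa / 563000 m = 1.60×10⁻³ Pa/m
Geostrophic balance (pressure-gradient force = Coriolis force):
V_g = (1/(fρ)) |∂P/∂n| = 1.60×10⁻³ / (1.44×10⁻⁴ × 0.883) = 12.6 m/s
Converting: 12.6 m/s × 3.6 = 45.4 km/h

45.4 km/h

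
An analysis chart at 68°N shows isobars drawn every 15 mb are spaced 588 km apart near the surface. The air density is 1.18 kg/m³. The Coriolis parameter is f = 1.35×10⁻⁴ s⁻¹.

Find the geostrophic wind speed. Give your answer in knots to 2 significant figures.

Pressure gradient: |∂P/∂n| = 1500 Pa / 588000 m = 2.55×10⁻³ Pa/m
Geostrophic balance (pressure-gradient force = Coriolis force):
V_g = (1/(fρ)) |∂P/∂n| = 2.55×10⁻³ / (1.35×10⁻⁴ × 1.18) = 16.0 m/s
Converting: 16.0 m/s × 1.944 = 31 knots

31 knots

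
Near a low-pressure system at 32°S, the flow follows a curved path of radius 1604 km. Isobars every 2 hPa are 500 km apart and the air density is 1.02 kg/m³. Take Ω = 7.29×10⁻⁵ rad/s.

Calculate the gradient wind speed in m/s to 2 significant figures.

4.9 m/s

Coriolis parameter at 32°S:
f = 2Ω sin φ = 2 × 7.29×10⁻⁵ × sin 32° = 7.73×10⁻⁵ s⁻¹
Pressure gradient: |∂P/∂n| = 200 Pa / 500000 m = 4.00×10⁻⁴ Pa/m
Geostrophic speed: V_g = |∂P/∂n|/(fρ) = 4.00×10⁻⁴/(7.73×10⁻⁵ × 1.02) = 5.08 m/s
Around a low, centrifugal force acts outward with Coriolis, so pressure-gradient force balances both:
(1/ρ)|∂P/∂n| = fV + V²/R  →  V² + fR·V − fR·V_g = 0
With fR = 7.73×10⁻⁵ × 1604×10³ m = 124 m/s:
V = [−fR + √((fR)² + 4 fR V_g)]/2 = [−124 + √(124² + 4×124×5.08)]/2 = 4.88 m/s
Subgeostrophic (V < V_g = 5.08 m/s), as expected around a low.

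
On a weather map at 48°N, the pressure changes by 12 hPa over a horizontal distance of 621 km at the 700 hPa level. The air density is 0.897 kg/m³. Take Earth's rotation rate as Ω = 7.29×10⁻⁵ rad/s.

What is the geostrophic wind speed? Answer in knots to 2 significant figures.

Coriolis parameter at 48°N:
f = 2Ω sin φ = 2 × 7.29×10⁻⁵ × sin 48° = 1.08×10⁻⁴ s⁻¹
Pressure gradient: |∂P/∂n| = 1200 Pa / 621000 m = 1.93×10⁻³ Pa/m
Geostrophic balance (pressure-gradient force = Coriolis force):
V_g = (1/(fρ)) |∂P/∂n| = 1.93×10⁻³ / (1.08×10⁻⁴ × 0.897) = 19.9 m/s
Converting: 19.9 m/s × 1.944 = 39 knots

39 knots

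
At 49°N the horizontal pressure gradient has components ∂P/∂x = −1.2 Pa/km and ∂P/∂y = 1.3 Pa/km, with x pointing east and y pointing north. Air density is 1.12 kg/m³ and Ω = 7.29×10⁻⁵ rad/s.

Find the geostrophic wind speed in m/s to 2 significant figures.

Coriolis parameter at 49°N:
f = 2Ω sin φ = 2 × 7.29×10⁻⁵ × sin 49° = 1.10×10⁻⁴ s⁻¹
Component geostrophic relations (x east, y north):
u_g = −(1/(fρ)) ∂P/∂y,  v_g = (1/(fρ)) ∂P/∂x
u_g = −(1.3×10⁻³)/(1.10×10⁻⁴ × 1.12) = −10.5 m/s;  v_g = (−1.2×10⁻³)/(1.10×10⁻⁴ × 1.12) = −9.74 m/s
|V_g| = √(u_g² + v_g²) = 14.4 m/s

14 m/s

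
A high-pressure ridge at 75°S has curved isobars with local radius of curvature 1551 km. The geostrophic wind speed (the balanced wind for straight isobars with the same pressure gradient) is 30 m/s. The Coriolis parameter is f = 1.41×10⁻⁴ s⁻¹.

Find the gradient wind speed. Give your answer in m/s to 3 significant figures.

Around a high, pressure-gradient force acts outward with centrifugal, so Coriolis balances both:
fV = (1/ρ)|∂P/∂n| + V²/R  →  V² − fR·V + fR·V_g = 0
With fR = 1.41×10⁻⁴ × 1551×10³ m = 219 m/s:
V = [fR − √((fR)² − 4 fR V_g)]/2 = [219 − √(219² − 4×219×30)]/2 = 35.9 m/s
Supergeostrophic (V > V_g = 30 m/s), as expected around a high.

35.9 m/s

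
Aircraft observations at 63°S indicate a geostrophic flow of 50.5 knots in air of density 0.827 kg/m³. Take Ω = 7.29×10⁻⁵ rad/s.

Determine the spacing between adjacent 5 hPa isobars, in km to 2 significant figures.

180 km

Coriolis parameter at 63°S:
f = 2Ω sin φ = 2 × 7.29×10⁻⁵ × sin 63° = 1.30×10⁻⁴ s⁻¹
Wind speed in SI: 50.5 knots = 26.0 m/s
Geostrophic balance rearranged: |∂P/∂n| = f ρ V_g
|∂P/∂n| = 1.30×10⁻⁴ × 0.827 × 26.0 = 2.79×10⁻³ Pa/m
Isobar spacing: Δn = ΔP/|∂P/∂n| = 500 Pa / 2.79×10⁻³ Pa/m = 179142 m ≈ 180 km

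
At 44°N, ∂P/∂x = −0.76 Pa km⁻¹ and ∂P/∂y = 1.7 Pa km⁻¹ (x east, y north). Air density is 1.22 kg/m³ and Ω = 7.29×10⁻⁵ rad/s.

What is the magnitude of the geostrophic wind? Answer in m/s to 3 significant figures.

15.1 m/s

Coriolis parameter at 44°N:
f = 2Ω sin φ = 2 × 7.29×10⁻⁵ × sin 44° = 1.01×10⁻⁴ s⁻¹
Component geostrophic relations (x east, y north):
u_g = −(1/(fρ)) ∂P/∂y,  v_g = (1/(fρ)) ∂P/∂x
u_g = −(1.7×10⁻³)/(1.01×10⁻⁴ × 1.22) = −13.8 m/s;  v_g = (−0.76×10⁻³)/(1.01×10⁻⁴ × 1.22) = −6.15 m/s
|V_g| = √(u_g² + v_g²) = 15.1 m/s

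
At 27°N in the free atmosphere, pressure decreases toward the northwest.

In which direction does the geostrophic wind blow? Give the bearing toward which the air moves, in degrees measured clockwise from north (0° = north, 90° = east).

The pressure-gradient force points toward the northwest (bearing 315°).
Geostrophic balance: in the Northern Hemisphere the Coriolis force deflects motion to the right, so the geostrophic wind blows 90° to the right of the pressure-gradient force (low pressure on the left).
Rotating 315° by 90° clockwise gives 045° — the wind blows toward the northeast.

045°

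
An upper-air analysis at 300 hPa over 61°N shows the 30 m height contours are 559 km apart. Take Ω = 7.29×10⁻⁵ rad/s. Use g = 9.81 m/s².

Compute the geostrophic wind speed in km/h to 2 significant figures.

Coriolis parameter at 61°N:
f = 2Ω sin φ = 2 × 7.29×10⁻⁵ × sin 61° = 1.28×10⁻⁴ s⁻¹
Height gradient: |∂Z/∂n| = 30 m / 559000 m = 5.37×10⁻⁵
On a pressure surface, geostrophic balance gives V_g = (g/f)|∂Z/∂n|:
V_g = 9.81 × 5.37×10⁻⁵ / 1.28×10⁻⁴ = 4.13 m/s
Converting: 4.13 m/s × 3.6 = 15 km/h

15 km/h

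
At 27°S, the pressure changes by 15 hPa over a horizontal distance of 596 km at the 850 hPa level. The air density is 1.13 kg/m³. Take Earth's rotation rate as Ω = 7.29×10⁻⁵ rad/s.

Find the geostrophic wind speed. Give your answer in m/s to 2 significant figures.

34 m/s

Coriolis parameter at 27°S:
f = 2Ω sin φ = 2 × 7.29×10⁻⁵ × sin 27° = 6.62×10⁻⁵ s⁻¹
Pressure gradient: |∂P/∂n| = 1500 Pa / 596000 m = 2.52×10⁻³ Pa/m
Geostrophic balance (pressure-gradient force = Coriolis force):
V_g = (1/(fρ)) |∂P/∂n| = 2.52×10⁻³ / (6.62×10⁻⁵ × 1.13) = 33.6 m/s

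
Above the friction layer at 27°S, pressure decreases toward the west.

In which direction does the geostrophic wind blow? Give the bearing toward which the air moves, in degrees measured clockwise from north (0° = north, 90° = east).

The pressure-gradient force points toward the west (bearing 270°).
Geostrophic balance: in the Southern Hemisphere the Coriolis force deflects motion to the left, so the geostrophic wind blows 90° to the left of the pressure-gradient force (low pressure on the right).
Rotating 270° by 90° counterclockwise gives 180° — the wind blows toward the south.

180°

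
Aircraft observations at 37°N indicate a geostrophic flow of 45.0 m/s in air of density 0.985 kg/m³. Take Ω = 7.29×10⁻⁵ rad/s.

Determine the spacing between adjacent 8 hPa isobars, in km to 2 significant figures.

Coriolis parameter at 37°N:
f = 2Ω sin φ = 2 × 7.29×10⁻⁵ × sin 37° = 8.77×10⁻⁵ s⁻¹
Geostrophic balance rearranged: |∂P/∂n| = f ρ V_g
|∂P/∂n| = 8.77×10⁻⁵ × 0.985 × 45.0 = 3.89×10⁻³ Pa/m
Isobar spacing: Δn = ΔP/|∂P/∂n| = 800 Pa / 3.89×10⁻³ Pa/m = 205694 m ≈ 210 km

210 km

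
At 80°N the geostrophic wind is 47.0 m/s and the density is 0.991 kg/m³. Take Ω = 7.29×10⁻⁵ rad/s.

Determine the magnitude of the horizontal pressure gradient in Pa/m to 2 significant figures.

6.7×10⁻³ Pa/m

Coriolis parameter at 80°N:
f = 2Ω sin φ = 2 × 7.29×10⁻⁵ × sin 80° = 1.44×10⁻⁴ s⁻¹
Geostrophic balance rearranged: |∂P/∂n| = f ρ V_g
|∂P/∂n| = 1.44×10⁻⁴ × 0.991 × 47.0 = 6.69×10⁻³ Pa/m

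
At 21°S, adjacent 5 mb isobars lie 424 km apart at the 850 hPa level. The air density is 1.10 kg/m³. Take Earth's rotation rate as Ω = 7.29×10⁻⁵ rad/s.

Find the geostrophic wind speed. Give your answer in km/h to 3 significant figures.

Coriolis parameter at 21°S:
f = 2Ω sin φ = 2 × 7.29×10⁻⁵ × sin 21° = 5.23×10⁻⁵ s⁻¹
Pressure gradient: |∂P/∂n| = 500 Pa / 424000 m = 1.18×10⁻³ Pa/m
Geostrophic balance (pressure-gradient force = Coriolis force):
V_g = (1/(fρ)) |∂P/∂n| = 1.18×10⁻³ / (5.23×10⁻⁵ × 1.10) = 20.5 m/s
Converting: 20.5 m/s × 3.6 = 73.9 km/h

73.9 km/h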